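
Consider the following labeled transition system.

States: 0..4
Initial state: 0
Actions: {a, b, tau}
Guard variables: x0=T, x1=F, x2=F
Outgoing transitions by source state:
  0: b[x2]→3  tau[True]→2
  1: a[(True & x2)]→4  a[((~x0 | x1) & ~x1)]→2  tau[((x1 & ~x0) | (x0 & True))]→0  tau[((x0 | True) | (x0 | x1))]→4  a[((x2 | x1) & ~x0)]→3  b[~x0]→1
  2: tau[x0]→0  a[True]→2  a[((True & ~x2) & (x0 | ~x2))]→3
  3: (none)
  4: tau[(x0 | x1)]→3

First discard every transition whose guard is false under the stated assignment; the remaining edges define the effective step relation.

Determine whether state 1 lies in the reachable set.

7 transition(s) survive guard evaluation.
depth 0: {0}
depth 1: {2}  cumulative {0,2}
depth 2: {3}  cumulative {0,2,3}
R = {0,2,3}

Answer: UNREACHABLE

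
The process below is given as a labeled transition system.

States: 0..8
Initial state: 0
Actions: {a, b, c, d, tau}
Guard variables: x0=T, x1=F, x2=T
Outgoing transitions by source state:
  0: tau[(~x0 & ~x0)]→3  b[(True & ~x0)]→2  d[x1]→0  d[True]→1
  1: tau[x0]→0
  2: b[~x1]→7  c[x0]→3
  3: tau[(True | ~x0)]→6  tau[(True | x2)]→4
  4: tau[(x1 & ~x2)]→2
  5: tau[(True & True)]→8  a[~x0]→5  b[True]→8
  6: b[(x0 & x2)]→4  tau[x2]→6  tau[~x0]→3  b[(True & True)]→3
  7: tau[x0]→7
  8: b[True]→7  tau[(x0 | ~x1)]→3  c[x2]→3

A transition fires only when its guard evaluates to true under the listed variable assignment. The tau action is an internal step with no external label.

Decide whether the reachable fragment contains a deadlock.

Reachable = {0,1}
  0: d→1  [1 out]
  1: tau→0  [1 out]

Answer: DEADLOCK-FREE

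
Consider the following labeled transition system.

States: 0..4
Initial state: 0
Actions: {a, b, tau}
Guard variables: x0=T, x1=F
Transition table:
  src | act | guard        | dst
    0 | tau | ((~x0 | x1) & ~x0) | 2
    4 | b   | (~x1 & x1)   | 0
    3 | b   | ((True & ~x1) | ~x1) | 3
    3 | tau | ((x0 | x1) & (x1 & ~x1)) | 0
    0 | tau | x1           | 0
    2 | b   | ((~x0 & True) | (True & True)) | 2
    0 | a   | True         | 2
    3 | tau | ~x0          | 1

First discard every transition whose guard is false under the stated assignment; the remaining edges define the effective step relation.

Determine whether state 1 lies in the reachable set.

After dropping false guards: 3 live edges.
Layer 0: {0}
Layer 1: {2}  total {0,2}
R = {0,2}

Answer: UNREACHABLE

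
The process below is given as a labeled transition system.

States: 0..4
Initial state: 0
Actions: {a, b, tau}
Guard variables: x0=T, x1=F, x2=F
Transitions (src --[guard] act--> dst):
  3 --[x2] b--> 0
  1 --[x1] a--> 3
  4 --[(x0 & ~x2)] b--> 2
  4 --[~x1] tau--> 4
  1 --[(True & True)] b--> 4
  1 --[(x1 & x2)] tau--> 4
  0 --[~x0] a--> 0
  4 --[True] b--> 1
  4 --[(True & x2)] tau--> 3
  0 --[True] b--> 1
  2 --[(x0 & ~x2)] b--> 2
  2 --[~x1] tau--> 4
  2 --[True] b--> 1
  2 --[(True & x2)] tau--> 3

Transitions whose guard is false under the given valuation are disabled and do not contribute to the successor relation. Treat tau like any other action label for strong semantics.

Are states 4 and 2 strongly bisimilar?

Refine partition for ~:
  P[0] = {{0,1,2,3,4}}
  P[1] = {{0,1},{2,4},{3}}
  P[2] = {{0},{1},{2,4},{3}}
4 equivalence class(es) (converged in 3)
4∈{2,4}, 2∈{2,4}

Answer: BISIMILAR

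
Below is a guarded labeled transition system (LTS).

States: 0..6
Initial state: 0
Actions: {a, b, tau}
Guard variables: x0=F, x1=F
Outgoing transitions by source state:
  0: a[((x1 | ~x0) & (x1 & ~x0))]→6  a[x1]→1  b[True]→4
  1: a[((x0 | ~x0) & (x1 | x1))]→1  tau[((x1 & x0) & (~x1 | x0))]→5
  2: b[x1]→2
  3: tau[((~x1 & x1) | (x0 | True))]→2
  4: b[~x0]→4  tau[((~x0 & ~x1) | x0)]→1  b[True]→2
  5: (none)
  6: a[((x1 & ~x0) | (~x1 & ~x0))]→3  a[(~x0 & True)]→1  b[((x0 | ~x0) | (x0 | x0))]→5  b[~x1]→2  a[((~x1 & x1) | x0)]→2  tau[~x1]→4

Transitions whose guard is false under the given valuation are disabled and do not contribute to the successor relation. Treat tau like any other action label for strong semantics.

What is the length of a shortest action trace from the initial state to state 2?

Answer: 2

Working:
Breadth-first toward 2:
  depth 0: {0}
  depth 1: {4}
  depth 2: {1,2}
first hit 2 at d=2 via b·b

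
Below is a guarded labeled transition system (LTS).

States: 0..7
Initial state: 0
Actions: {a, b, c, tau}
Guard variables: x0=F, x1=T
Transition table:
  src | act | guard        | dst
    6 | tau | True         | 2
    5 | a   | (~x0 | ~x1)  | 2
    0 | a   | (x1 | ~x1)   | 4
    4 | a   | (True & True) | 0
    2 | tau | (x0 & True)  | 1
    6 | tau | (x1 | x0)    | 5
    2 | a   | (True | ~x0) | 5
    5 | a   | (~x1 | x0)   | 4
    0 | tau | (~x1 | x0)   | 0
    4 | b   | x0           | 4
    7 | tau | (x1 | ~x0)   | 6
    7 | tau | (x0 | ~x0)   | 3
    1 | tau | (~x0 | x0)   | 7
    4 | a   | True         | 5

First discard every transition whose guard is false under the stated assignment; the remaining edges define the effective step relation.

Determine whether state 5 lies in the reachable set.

Answer: REACHABLE

Trace:
Guard filter leaves 10 enabled edge(s).
L0 = {0}
L1 = {4}  total {0,4}
L2 = {5}  total {0,4,5}
L3 = {2}  total {0,2,4,5}
Reachable = {0,2,4,5}
trace reaching 5: a·a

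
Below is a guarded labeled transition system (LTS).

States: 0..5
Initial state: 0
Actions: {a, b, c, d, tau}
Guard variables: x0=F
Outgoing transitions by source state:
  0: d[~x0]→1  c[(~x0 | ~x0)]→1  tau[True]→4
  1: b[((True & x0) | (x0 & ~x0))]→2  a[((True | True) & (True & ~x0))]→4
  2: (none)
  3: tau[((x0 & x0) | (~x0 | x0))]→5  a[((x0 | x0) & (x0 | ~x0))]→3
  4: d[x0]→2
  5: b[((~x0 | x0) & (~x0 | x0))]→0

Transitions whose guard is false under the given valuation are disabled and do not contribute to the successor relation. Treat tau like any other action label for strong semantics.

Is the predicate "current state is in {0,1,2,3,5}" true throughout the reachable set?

Answer: INVARIANT VIOLATED at state 4

Trace:
Allowed set {0,1,2,3,5}
Reachable = {0,1,4}
  0: ✓
  1: ✓
  4: VIOLATES
reach 4 via tau — violates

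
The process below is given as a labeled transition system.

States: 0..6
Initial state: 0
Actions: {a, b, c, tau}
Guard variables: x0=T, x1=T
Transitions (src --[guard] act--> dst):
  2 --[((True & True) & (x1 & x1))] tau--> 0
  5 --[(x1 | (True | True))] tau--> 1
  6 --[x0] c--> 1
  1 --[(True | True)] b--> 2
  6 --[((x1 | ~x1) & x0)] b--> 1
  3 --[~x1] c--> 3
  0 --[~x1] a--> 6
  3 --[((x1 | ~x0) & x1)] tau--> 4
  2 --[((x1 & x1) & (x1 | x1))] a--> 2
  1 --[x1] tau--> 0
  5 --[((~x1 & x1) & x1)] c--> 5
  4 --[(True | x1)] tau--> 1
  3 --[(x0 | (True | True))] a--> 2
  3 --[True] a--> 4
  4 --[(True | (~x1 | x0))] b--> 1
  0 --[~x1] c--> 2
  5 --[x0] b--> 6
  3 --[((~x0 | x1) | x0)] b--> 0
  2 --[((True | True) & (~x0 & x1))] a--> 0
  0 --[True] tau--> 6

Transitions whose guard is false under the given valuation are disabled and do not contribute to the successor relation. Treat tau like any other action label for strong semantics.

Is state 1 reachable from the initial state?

Answer: REACHABLE

Analysis:
15 transition(s) survive guard evaluation.
Layer 0: {0}
Layer 1: {6}  now seen {0,6}
Layer 2: {1}  now seen {0,1,6}
Layer 3: {2}  now seen {0,1,2,6}
R = {0,1,2,6}
trace reaching 1: tau·c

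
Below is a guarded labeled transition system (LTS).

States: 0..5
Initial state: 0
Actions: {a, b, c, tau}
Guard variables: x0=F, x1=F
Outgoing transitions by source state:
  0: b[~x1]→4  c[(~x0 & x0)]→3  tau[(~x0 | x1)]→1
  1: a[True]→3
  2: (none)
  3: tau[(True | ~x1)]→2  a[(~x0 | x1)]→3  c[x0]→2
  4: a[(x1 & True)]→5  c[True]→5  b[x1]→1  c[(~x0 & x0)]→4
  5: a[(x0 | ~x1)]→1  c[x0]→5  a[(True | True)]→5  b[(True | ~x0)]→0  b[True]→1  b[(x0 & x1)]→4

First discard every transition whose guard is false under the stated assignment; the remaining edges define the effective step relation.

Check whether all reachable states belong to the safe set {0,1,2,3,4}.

Answer: INVARIANT VIOLATED at state 5

Working:
Allowed set {0,1,2,3,4}
Reachable = {0,1,2,3,4,5}
  0: safe
  1: safe
  2: safe
  3: safe
  4: safe
  5: outside
counterexample path to 5: b·c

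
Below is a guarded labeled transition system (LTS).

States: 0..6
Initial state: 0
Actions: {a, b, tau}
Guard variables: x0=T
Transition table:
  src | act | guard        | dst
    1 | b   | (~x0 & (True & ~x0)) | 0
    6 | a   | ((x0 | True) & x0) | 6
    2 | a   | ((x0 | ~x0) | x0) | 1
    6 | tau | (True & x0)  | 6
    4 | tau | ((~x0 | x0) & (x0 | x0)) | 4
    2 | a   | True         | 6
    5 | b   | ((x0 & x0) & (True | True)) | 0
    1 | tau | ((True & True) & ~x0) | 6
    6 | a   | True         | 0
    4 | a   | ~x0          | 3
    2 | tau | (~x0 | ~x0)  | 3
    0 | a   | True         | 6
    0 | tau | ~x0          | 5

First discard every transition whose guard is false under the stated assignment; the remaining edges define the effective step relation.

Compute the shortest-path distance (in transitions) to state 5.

Answer: UNREACHABLE

Analysis:
BFS to 5:
  L0 = {0}
  L1 = {6}
5 never appears.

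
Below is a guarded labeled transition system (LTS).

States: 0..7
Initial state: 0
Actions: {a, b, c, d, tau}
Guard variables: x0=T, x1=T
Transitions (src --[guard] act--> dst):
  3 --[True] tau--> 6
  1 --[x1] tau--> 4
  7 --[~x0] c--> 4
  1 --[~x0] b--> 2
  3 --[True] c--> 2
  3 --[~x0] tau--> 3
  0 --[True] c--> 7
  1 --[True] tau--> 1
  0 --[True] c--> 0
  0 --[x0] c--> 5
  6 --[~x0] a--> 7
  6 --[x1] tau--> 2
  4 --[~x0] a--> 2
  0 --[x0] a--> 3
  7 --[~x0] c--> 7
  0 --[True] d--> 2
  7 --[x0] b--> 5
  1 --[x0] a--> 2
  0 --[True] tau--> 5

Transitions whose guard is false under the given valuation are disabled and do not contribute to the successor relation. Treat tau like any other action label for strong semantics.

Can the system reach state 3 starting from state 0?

Answer: REACHABLE

Analysis:
13 transition(s) survive guard evaluation.
Layer 0: {0}
Layer 1: {2,3,5,7}  total {0,2,3,5,7}
Layer 2: {6}  total {0,2,3,5,6,7}
Reach set: {0,2,3,5,6,7}
trace reaching 3: a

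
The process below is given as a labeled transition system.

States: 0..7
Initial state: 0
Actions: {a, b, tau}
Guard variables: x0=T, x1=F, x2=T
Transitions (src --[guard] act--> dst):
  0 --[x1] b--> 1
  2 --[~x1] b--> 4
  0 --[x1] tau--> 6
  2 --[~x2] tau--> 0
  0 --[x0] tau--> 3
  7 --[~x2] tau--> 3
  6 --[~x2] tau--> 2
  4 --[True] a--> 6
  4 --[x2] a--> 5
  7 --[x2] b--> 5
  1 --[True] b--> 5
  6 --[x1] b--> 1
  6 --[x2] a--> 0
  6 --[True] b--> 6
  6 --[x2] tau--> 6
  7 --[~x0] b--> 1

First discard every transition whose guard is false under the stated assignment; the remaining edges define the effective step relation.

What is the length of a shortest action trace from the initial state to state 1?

Breadth-first toward 1:
  depth 0: {0}
  depth 1: {3}
1 never appears.

Answer: UNREACHABLE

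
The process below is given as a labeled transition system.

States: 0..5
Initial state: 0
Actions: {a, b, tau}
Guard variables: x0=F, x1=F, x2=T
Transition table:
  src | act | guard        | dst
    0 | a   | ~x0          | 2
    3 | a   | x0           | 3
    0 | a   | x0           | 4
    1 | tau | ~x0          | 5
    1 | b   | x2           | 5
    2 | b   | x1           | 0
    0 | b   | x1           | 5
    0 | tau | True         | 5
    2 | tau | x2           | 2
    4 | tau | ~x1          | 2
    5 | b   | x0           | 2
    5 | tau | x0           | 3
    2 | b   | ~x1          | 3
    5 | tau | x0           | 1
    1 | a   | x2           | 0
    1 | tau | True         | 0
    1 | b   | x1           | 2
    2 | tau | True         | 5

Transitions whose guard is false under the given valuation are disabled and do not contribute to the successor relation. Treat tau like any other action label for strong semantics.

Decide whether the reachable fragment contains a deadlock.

R = {0,2,3,5}
  0: a→2  tau→5  [2 out]
  2: b→3  tau→2  tau→5  [3 out]
  3: ∅  [deadlock]
  5: ∅  [deadlock]
trace reaching 3: a·b

Answer: DEADLOCK at state 3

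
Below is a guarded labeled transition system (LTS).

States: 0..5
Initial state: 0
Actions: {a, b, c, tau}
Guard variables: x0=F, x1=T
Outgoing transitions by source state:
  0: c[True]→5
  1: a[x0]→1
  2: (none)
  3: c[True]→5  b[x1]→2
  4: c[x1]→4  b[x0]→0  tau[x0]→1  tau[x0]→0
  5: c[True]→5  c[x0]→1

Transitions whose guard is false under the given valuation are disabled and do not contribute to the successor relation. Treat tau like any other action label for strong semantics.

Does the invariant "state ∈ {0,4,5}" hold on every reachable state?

Answer: INVARIANT HOLDS

Working:
Safe = {0,4,5}
R = {0,5}
  0: ok
  5: ok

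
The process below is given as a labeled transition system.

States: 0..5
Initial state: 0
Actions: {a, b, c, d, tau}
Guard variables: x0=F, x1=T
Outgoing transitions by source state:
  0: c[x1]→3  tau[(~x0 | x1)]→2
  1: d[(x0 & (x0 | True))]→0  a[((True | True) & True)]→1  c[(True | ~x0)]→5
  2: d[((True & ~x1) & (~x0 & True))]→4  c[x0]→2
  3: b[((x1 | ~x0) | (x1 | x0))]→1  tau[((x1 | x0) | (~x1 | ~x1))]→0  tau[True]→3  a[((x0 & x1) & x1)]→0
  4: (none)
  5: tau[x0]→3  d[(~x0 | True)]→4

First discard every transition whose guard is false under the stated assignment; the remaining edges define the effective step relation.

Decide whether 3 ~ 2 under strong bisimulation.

Answer: NOT BISIMILAR

Analysis:
Bisimulation quotient by refinement:
  P[0] = {{0,1,2,3,4,5}}
  P[1] = {{0},{1},{2,4},{3},{5}}
Fixed point at round 2; 5 class(es).
3∈{3}, 2∈{2,4}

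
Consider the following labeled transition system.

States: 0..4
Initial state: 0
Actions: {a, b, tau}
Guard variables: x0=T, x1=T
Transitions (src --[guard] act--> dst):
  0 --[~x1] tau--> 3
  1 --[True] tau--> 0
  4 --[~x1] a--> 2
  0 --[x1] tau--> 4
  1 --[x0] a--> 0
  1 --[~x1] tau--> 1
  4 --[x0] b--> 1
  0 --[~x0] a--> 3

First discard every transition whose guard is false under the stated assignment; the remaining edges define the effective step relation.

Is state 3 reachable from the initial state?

Answer: UNREACHABLE

Working:
Guard filter leaves 4 enabled edge(s).
L0 = {0}
L1 = {4}  now seen {0,4}
L2 = {1}  now seen {0,1,4}
Reachable = {0,1,4}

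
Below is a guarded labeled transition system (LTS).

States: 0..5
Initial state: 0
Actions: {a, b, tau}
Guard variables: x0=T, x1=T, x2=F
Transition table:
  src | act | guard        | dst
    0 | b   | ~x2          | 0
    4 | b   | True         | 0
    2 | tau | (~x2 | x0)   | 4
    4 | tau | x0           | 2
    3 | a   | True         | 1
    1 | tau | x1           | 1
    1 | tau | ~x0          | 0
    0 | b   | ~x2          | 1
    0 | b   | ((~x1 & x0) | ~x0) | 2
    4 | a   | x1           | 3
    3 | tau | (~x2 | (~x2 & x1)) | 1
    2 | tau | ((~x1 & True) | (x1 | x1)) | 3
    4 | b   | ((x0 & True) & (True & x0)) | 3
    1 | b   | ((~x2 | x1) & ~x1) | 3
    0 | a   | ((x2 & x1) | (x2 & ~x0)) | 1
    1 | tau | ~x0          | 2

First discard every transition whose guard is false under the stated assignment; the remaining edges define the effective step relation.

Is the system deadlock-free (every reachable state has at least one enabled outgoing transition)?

Answer: DEADLOCK-FREE

Working:
Reach set: {0,1}
  0: b→0  b→1  [deg 2]
  1: tau→1  [deg 1]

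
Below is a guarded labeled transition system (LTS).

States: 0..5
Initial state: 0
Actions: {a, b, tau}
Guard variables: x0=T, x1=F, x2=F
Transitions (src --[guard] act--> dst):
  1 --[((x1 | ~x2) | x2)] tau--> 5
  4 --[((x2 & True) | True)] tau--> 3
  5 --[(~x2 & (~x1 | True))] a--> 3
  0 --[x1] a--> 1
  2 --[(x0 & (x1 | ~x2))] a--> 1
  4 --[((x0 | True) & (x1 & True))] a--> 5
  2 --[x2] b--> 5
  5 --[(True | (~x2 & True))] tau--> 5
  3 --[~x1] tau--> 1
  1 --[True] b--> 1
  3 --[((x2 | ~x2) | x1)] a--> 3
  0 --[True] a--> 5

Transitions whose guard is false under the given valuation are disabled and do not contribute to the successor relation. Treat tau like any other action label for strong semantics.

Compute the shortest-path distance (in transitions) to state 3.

Answer: 2

Working:
Layered search for 3:
  depth 0: {0}
  depth 1: {5}
  depth 2: {3}
first hit 3 at d=2 via a·a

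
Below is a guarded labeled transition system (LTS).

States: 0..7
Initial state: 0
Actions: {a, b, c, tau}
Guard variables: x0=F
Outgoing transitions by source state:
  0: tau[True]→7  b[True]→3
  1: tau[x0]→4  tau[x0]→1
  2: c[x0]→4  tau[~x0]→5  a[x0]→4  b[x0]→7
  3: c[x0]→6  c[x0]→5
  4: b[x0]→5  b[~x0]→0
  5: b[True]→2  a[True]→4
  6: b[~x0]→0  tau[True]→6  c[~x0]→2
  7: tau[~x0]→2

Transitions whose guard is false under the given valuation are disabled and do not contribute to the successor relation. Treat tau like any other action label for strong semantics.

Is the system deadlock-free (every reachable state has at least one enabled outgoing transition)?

Answer: DEADLOCK at state 3

Trace:
Reachable = {0,2,3,4,5,7}
  0: b→3  tau→7  [deg 2]
  2: tau→5  [deg 1]
  3: ∅  [STUCK]
  4: b→0  [deg 1]
  5: a→4  b→2  [deg 2]
  7: tau→2  [deg 1]
trace reaching 3: b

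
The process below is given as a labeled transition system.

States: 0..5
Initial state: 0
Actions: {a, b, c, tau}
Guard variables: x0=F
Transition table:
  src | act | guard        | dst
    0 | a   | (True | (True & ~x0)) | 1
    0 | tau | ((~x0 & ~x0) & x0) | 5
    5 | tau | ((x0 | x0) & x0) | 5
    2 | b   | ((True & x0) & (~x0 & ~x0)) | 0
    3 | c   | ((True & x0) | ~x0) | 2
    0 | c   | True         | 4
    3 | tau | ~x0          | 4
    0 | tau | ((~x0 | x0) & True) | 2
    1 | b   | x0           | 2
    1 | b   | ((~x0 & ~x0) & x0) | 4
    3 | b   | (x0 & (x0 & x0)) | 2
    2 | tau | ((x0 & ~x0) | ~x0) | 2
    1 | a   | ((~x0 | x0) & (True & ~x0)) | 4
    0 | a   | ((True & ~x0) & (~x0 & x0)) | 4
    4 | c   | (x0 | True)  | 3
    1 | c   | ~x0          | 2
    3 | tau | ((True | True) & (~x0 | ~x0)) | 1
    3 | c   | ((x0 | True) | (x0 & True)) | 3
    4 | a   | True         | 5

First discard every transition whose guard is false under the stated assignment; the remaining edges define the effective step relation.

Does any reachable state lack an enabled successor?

Answer: DEADLOCK at state 5

Analysis:
Reachable = {0,1,2,3,4,5}
  0: a→1  c→4  tau→2  [3 exit(s)]
  1: a→4  c→2  [2 exit(s)]
  2: tau→2  [1 exit(s)]
  3: c→2  c→3  tau→1  tau→4  [4 exit(s)]
  4: a→5  c→3  [2 exit(s)]
  5: ∅  [deadlock]
witness 5: c·a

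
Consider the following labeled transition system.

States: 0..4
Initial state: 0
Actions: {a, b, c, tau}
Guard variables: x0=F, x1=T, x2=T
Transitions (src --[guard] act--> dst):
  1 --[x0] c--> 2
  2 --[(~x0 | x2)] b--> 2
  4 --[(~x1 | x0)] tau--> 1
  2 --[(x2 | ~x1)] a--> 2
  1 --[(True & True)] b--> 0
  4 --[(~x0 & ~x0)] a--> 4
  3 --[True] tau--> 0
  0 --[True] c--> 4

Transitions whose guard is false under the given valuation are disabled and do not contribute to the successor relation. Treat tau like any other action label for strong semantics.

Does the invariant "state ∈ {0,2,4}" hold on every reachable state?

Answer: INVARIANT HOLDS

Working:
Allowed set {0,2,4}
Reachable = {0,4}
  0: ok
  4: ok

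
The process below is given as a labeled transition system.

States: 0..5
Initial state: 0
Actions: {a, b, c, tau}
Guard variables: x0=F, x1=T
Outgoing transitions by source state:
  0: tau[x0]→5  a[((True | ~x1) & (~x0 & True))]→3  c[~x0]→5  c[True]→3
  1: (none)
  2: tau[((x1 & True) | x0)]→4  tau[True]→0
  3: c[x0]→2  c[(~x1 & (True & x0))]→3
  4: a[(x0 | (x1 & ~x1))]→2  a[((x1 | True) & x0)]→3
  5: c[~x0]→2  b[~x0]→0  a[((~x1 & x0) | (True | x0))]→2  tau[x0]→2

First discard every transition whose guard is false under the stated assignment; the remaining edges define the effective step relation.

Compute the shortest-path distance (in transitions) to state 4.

Layered search for 4:
  depth 0: {0}
  depth 1: {3,5}
  depth 2: {2}
  depth 3: {4}
depth(4)=3, e.g. c·a·tau

Answer: 3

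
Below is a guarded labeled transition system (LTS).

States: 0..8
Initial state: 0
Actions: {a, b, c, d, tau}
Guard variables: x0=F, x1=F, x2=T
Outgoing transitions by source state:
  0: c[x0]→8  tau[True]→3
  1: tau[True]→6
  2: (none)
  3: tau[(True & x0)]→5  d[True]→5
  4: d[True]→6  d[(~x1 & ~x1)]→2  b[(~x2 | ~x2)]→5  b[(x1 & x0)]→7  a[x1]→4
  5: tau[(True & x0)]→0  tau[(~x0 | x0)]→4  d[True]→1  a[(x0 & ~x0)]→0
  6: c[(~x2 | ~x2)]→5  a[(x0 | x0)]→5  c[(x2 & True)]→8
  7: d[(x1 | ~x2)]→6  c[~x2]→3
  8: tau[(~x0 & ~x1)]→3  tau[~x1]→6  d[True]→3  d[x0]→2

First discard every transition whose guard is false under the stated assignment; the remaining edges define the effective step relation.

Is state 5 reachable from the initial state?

11 transition(s) survive guard evaluation.
Layer 0: {0}
Layer 1: {3}  cumulative {0,3}
Layer 2: {5}  cumulative {0,3,5}
Layer 3: {1,4}  cumulative {0,1,3,4,5}
Layer 4: {2,6}  cumulative {0,1,2,3,4,5,6}
Layer 5: {8}  cumulative {0,1,2,3,4,5,6,8}
Reachable = {0,1,2,3,4,5,6,8}
trace reaching 5: tau·d

Answer: REACHABLE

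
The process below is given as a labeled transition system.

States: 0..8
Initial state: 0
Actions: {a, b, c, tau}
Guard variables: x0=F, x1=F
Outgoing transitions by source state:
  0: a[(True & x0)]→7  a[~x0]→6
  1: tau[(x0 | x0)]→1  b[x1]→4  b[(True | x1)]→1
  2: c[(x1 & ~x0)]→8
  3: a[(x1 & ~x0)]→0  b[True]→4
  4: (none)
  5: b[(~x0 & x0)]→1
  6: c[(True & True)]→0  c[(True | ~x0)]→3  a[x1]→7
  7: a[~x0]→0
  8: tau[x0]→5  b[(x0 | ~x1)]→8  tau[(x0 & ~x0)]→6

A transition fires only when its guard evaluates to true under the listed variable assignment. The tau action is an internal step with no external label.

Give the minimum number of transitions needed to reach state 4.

Breadth-first toward 4:
  Layer 0: {0}
  Layer 1: {6}
  Layer 2: {3}
  Layer 3: {4}
depth(4)=3, e.g. a·c·b

Answer: 3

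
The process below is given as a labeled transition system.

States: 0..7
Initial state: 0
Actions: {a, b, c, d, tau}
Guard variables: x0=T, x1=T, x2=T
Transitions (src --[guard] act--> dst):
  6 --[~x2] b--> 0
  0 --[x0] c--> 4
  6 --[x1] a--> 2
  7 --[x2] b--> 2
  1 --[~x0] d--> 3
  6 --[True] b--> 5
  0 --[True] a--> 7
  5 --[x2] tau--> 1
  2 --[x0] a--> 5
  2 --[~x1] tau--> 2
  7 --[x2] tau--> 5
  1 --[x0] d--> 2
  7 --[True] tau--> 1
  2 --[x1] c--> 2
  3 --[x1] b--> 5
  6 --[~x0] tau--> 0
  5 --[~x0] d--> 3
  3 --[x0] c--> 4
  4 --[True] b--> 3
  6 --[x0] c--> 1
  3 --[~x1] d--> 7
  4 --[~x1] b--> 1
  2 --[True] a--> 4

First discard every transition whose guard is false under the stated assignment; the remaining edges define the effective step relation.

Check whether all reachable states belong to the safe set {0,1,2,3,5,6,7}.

Answer: INVARIANT VIOLATED at state 4

Working:
Allowed set {0,1,2,3,5,6,7}
R = {0,1,2,3,4,5,7}
  0: ✓
  1: ✓
  2: ✓
  3: ✓
  4: VIOLATES
  5: ✓
  7: ✓
counterexample path to 4: c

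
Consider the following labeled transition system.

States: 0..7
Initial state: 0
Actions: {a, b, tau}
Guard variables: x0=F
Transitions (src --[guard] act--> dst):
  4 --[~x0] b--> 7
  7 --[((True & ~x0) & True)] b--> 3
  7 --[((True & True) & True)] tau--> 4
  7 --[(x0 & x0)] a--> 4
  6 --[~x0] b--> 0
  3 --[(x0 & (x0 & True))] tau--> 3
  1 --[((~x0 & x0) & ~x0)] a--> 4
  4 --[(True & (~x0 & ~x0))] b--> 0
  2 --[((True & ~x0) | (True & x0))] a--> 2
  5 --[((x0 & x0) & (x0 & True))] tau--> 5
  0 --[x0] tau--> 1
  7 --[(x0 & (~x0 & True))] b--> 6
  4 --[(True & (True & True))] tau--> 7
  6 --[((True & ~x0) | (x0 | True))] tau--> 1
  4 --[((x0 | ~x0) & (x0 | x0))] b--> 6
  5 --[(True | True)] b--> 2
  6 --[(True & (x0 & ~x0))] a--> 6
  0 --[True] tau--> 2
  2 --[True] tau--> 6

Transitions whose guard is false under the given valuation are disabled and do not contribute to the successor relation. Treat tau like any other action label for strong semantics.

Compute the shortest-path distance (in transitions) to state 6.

Answer: 2

Analysis:
Breadth-first toward 6:
  L0 = {0}
  L1 = {2}
  L2 = {6}
6 enters at depth 2; path tau·tau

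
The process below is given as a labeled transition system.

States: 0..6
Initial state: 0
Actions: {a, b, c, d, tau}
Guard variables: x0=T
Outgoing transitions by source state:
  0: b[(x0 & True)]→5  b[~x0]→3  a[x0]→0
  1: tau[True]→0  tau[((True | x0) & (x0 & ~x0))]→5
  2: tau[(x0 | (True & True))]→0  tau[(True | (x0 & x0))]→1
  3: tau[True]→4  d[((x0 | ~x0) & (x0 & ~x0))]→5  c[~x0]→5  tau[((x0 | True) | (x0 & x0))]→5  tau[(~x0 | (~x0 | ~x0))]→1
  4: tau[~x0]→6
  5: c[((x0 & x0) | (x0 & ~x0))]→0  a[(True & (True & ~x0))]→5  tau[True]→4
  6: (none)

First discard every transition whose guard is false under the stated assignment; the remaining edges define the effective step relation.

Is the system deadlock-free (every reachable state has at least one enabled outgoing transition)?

Reach set: {0,4,5}
  0: a→0  b→5  [2 out]
  4: ∅  [STUCK]
  5: c→0  tau→4  [2 out]
witness 4: b·tau

Answer: DEADLOCK at state 4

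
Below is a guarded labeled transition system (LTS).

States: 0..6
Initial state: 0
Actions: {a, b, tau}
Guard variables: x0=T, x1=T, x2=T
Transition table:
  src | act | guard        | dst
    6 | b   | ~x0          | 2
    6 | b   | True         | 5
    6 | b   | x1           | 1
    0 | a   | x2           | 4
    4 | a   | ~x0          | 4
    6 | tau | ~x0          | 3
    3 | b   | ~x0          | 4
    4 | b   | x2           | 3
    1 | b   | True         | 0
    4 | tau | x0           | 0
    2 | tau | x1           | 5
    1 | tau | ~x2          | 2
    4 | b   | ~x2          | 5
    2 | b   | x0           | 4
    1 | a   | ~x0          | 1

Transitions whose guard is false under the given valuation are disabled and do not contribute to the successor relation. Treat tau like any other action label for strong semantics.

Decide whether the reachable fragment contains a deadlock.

Answer: DEADLOCK at state 3

Trace:
Reach set: {0,3,4}
  0: a→4  [deg 1]
  3: ∅  [deadlock]
  4: b→3  tau→0  [deg 2]
trace reaching 3: a·b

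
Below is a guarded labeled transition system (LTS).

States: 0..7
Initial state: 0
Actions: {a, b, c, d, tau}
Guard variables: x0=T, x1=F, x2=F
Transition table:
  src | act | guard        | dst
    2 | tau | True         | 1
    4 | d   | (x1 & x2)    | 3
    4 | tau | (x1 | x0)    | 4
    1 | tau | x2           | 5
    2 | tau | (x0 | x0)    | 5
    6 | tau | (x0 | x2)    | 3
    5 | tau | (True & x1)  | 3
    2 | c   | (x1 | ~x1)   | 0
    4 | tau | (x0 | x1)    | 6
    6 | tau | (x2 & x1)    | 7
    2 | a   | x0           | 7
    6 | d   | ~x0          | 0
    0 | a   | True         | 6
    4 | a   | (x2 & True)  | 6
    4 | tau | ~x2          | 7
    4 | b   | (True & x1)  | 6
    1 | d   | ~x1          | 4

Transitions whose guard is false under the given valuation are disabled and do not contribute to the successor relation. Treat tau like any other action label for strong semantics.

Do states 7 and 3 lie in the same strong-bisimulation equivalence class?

Answer: BISIMILAR

Trace:
Bisimulation quotient by refinement:
  round 0: {{0,1,2,3,4,5,6,7}}
  round 1: {{0},{1},{2},{3,5,7},{4,6}}
  round 2: {{0},{1},{2},{3,5,7},{4},{6}}
stable after 3 split(s): 6 block(s)
class of 7: {3,5,7}; class of 3: {3,5,7}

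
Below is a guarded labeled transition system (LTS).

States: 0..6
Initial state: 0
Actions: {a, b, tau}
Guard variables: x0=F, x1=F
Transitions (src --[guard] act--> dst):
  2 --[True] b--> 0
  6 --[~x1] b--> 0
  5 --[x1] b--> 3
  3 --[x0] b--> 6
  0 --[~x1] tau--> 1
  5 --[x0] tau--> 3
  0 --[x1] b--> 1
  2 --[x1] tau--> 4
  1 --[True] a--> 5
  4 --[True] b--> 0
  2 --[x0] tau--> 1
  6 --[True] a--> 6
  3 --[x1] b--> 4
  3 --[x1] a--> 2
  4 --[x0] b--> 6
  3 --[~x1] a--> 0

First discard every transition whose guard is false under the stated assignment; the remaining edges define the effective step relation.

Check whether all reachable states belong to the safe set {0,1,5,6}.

Answer: INVARIANT HOLDS

Working:
Safe = {0,1,5,6}
Reach set: {0,1,5}
  0: ok
  1: ok
  5: ok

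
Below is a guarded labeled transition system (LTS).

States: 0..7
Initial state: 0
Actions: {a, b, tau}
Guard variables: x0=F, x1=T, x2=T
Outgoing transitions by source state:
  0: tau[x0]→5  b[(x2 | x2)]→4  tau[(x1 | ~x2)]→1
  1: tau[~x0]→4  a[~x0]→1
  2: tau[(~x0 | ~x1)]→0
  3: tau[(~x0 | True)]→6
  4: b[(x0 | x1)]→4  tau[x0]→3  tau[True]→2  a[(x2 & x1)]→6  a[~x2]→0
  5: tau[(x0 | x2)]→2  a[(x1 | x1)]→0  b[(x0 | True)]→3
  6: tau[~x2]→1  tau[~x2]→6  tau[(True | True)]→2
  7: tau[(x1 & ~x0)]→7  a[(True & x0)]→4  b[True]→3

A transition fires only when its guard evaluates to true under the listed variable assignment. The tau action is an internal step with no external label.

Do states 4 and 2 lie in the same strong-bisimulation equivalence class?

Compute ~ classes (split until stable):
  round 0: {{0,1,2,3,4,5,6,7}}
  round 1: {{0,7},{1},{2,3,6},{4,5}}
  round 2: {{0},{1},{2},{3,6},{4},{5},{7}}
  round 3: {{0},{1},{2},{3},{4},{5},{6},{7}}
stable after 4 split(s): 8 block(s)
[4]={4}  [2]={2}

Answer: NOT BISIMILAR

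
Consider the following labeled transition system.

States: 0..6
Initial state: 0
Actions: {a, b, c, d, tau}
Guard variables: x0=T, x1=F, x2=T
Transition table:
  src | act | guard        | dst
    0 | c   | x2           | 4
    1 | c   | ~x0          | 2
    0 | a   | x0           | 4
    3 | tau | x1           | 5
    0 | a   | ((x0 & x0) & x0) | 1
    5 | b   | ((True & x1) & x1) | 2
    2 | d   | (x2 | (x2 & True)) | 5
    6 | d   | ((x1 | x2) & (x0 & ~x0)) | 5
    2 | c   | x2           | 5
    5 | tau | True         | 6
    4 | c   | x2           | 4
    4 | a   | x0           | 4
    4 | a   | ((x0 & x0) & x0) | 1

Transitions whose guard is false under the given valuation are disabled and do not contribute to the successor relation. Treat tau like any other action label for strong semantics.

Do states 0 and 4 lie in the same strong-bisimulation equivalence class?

Answer: BISIMILAR

Trace:
Bisimulation quotient by refinement:
  π0 = {{0,1,2,3,4,5,6}}
  π1 = {{0,4},{1,3,6},{2},{5}}
4 equivalence class(es) (converged in 2)
0∈{0,4}, 4∈{0,4}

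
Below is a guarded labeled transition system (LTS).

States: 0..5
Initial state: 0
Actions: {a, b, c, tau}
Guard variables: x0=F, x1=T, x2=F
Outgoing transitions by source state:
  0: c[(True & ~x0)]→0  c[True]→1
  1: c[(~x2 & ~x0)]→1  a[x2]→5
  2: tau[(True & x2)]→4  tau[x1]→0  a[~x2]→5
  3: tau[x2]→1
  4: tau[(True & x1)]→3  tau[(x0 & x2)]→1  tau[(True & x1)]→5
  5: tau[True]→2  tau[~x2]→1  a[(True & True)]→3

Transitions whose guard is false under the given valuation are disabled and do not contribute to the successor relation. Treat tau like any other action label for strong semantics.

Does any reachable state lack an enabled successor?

Answer: DEADLOCK-FREE

Analysis:
Reach set: {0,1}
  0: c→0  c→1  [2 exit(s)]
  1: c→1  [1 exit(s)]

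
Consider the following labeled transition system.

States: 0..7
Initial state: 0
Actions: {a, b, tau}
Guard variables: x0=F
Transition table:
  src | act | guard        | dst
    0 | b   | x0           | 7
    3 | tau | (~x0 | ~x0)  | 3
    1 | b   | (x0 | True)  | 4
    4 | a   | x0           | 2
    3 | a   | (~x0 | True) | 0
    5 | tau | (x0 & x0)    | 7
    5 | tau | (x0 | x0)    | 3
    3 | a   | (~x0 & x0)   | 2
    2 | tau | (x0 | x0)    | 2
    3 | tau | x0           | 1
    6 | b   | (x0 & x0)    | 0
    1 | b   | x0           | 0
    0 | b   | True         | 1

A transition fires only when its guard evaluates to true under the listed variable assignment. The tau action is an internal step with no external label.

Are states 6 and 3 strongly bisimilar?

Compute ~ classes (split until stable):
  round 0: {{0,1,2,3,4,5,6,7}}
  round 1: {{0,1},{2,4,5,6,7},{3}}
  round 2: {{0},{1},{2,4,5,6,7},{3}}
stable after 3 split(s): 4 block(s)
6∈{2,4,5,6,7}, 3∈{3}

Answer: NOT BISIMILAR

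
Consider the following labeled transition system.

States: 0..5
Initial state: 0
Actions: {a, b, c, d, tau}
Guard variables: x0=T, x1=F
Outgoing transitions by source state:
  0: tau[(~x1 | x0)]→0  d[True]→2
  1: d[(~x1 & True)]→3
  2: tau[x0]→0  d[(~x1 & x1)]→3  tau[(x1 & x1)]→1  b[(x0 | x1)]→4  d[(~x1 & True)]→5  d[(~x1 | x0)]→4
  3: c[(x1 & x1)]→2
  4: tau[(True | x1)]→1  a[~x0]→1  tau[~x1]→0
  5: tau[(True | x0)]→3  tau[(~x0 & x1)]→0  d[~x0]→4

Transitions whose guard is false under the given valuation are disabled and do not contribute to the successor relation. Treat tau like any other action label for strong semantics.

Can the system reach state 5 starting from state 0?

Answer: REACHABLE

Trace:
10 transition(s) survive guard evaluation.
Layer 0: {0}
Layer 1: {2}  total {0,2}
Layer 2: {4,5}  total {0,2,4,5}
Layer 3: {1,3}  total {0,1,2,3,4,5}
R = {0,1,2,3,4,5}
trace reaching 5: d·d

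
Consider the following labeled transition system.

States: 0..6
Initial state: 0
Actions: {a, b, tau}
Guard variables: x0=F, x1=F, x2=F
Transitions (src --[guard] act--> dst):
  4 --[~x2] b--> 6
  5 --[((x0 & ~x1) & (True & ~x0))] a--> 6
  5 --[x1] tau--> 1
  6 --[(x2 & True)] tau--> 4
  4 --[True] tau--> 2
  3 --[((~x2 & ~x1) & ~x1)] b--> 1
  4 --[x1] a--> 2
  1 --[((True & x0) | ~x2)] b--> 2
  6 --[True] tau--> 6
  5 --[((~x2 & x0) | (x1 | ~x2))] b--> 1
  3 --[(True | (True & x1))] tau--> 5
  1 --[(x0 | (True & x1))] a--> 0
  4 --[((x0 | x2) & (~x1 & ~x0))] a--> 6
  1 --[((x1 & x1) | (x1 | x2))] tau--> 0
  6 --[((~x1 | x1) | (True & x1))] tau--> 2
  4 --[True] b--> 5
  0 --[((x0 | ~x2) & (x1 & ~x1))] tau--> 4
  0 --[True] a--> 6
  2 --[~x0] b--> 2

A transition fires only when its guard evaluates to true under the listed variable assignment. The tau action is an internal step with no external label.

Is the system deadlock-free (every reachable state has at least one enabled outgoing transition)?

Answer: DEADLOCK-FREE

Working:
R = {0,2,6}
  0: a→6  [1 exit(s)]
  2: b→2  [1 exit(s)]
  6: tau→2  tau→6  [2 exit(s)]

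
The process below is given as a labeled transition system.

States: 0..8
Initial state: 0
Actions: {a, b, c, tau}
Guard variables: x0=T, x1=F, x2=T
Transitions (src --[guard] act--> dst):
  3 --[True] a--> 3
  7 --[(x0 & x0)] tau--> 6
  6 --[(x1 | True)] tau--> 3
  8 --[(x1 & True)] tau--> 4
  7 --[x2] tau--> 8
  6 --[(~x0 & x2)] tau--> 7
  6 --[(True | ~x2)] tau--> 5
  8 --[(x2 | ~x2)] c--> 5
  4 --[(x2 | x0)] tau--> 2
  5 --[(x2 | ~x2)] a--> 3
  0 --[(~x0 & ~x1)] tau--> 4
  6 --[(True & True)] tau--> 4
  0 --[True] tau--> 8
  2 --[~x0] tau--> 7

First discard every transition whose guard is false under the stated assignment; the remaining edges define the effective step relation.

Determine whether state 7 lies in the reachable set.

Answer: UNREACHABLE

Working:
After dropping false guards: 10 live edges.
depth 0: {0}
depth 1: {8}  total {0,8}
depth 2: {5}  total {0,5,8}
depth 3: {3}  total {0,3,5,8}
R = {0,3,5,8}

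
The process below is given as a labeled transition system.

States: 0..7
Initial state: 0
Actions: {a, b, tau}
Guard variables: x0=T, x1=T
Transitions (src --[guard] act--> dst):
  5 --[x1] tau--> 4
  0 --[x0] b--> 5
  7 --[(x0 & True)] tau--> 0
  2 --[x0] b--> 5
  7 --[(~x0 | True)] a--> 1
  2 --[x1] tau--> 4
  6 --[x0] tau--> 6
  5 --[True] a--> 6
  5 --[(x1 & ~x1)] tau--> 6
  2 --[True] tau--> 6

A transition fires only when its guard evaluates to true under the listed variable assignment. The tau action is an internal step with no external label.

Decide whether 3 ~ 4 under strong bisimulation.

Answer: BISIMILAR

Working:
Compute ~ classes (split until stable):
  π0 = {{0,1,2,3,4,5,6,7}}
  π1 = {{0},{1,3,4},{2},{5,7},{6}}
  π2 = {{0},{1,3,4},{2},{5},{6},{7}}
6 equivalence class(es) (converged in 3)
3∈{1,3,4}, 4∈{1,3,4}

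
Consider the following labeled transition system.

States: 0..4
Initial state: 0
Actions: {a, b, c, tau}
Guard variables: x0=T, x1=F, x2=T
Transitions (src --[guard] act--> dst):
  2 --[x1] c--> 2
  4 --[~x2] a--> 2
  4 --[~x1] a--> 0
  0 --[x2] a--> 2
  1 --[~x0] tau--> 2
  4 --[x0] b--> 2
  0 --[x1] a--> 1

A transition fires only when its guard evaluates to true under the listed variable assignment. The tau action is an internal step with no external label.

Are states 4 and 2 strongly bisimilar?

Bisimulation quotient by refinement:
  round 0: {{0,1,2,3,4}}
  round 1: {{0},{1,2,3},{4}}
3 equivalence class(es) (converged in 2)
4∈{4}, 2∈{1,2,3}

Answer: NOT BISIMILAR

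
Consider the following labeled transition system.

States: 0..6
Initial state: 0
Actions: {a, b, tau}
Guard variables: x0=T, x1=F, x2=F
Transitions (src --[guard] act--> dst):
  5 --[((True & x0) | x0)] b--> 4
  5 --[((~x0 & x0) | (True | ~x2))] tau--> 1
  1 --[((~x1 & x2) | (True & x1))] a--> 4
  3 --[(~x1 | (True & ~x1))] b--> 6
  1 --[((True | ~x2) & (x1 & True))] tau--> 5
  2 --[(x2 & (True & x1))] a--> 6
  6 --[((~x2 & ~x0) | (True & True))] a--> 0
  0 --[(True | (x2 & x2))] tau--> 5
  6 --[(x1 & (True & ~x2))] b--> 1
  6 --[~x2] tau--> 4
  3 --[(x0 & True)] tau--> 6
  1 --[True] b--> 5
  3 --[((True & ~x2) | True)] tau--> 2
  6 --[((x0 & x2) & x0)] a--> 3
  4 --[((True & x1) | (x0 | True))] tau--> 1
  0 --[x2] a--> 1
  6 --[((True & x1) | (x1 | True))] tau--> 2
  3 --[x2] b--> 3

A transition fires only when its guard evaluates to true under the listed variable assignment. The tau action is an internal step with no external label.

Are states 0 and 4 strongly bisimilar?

Compute ~ classes (split until stable):
  P[0] = {{0,1,2,3,4,5,6}}
  P[1] = {{0,4},{1},{2},{3,5},{6}}
  P[2] = {{0},{1},{2},{3},{4},{5},{6}}
Fixed point at round 3; 7 class(es).
[0]={0}  [4]={4}

Answer: NOT BISIMILAR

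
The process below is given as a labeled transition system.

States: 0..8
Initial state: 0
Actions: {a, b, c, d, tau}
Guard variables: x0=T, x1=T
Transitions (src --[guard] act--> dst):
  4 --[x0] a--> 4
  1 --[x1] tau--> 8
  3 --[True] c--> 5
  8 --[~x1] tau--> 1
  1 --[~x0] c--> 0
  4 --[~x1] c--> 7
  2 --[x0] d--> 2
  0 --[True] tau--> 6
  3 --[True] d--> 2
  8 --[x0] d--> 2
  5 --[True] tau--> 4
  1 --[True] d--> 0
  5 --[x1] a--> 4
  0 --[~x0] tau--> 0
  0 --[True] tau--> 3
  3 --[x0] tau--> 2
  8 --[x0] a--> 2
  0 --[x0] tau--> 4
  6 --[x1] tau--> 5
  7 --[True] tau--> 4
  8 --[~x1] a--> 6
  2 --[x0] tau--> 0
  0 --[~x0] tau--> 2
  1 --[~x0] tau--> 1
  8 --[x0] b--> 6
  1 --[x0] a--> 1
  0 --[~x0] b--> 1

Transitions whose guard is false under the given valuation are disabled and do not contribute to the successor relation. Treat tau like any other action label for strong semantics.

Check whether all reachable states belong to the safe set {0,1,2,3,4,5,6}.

Allowed set {0,1,2,3,4,5,6}
Reachable = {0,2,3,4,5,6}
  0: ok
  2: ok
  3: ok
  4: ok
  5: ok
  6: ok

Answer: INVARIANT HOLDS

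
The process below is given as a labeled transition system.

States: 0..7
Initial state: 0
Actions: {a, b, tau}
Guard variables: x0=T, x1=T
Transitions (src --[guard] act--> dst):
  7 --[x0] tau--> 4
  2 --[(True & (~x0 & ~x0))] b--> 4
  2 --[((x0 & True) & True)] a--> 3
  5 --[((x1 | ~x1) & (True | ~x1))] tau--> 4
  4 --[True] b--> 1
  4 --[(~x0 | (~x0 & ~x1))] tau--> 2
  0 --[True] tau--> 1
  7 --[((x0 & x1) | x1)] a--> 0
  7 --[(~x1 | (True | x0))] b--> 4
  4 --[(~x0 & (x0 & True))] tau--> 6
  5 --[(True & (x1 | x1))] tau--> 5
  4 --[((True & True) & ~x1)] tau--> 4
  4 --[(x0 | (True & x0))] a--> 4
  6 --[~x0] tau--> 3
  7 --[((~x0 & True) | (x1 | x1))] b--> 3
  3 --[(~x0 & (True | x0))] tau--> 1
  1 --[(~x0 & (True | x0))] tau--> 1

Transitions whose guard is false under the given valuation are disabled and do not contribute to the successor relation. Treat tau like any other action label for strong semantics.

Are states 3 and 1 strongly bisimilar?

Answer: BISIMILAR

Working:
Bisimulation quotient by refinement:
  round 0: {{0,1,2,3,4,5,6,7}}
  round 1: {{0,5},{1,3,6},{2},{4},{7}}
  round 2: {{0},{1,3,6},{2},{4},{5},{7}}
6 equivalence class(es) (converged in 3)
[3]={1,3,6}  [1]={1,3,6}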